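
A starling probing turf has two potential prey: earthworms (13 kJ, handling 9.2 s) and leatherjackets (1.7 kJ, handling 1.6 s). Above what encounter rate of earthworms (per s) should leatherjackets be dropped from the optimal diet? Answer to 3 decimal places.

At the threshold, the rate on earthworms alone equals the profitability of leatherjackets: λ·13/(1 + λ·9.2) = 1.7/1.6 = 1.062.
Rearranging, λ(13 − 1.062×9.2) = 1.062, so λ = 1.062/3.225 = 0.3295 per s.

0.329 per s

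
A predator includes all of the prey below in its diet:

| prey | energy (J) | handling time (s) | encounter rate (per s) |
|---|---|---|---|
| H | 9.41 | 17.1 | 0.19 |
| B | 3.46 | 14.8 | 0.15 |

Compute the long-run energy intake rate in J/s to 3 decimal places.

0.357 J/s

Energy encountered per unit search time: 0.19×9.41 + 0.15×3.46 = 2.307 J/s.
Handling time per unit search time: 0.19×17.1 + 0.15×14.8 = 5.469.
Rate = 2.307/(1 + 5.469) = 0.3566 J/s.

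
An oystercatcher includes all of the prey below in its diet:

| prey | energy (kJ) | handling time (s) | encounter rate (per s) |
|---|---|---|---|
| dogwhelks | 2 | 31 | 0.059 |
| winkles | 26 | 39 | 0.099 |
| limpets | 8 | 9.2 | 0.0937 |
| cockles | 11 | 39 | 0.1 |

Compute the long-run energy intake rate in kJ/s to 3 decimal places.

0.397 kJ/s

Energy encountered per unit search time: 0.059×2 + 0.099×26 + 0.0937×8 + 0.1×11 = 4.542 kJ/s.
Handling time per unit search time: 0.059×31 + 0.099×39 + 0.0937×9.2 + 0.1×39 = 10.45.
Rate = 4.542/(1 + 10.45) = 0.3966 kJ/s.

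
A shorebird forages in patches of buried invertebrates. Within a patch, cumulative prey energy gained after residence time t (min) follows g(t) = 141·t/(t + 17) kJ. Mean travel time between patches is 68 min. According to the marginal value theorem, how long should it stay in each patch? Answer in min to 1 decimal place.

34.0 min

Maximise g(t)/(T+t): set derivative to zero → g'(t)(T+t) = g(t).
g'(t) = 141·17/(t + 17)². Setting 141·17/(t+17)² = 141t/[(t+17)(68+t)] gives 17(68+t) = t(t+17), so t² = 17×68 = 1156.
t* = √1156 = 34 min.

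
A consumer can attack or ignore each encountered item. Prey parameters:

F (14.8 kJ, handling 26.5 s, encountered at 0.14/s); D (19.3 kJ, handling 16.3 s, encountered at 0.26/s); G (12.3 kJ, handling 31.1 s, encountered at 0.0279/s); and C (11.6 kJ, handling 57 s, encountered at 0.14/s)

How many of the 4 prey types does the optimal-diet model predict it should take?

1

E/h in descending order: D 1.18, F 0.558, G 0.395, C 0.204 kJ/s. The optimal diet is the largest prefix of this list for which every included type satisfies E_i/h_i > R on the types above it.
Rate on top 1: 0.958. F: 0.558 < 0.958 → exclude; stop.
Optimal diet: D — 1 of 4 types.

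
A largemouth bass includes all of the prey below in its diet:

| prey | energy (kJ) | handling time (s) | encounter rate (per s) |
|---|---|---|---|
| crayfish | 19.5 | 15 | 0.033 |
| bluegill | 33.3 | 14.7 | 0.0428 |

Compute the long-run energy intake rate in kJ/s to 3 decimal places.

0.974 kJ/s

R = (0.033×19.5 + 0.0428×33.3) / (1 + 0.033×15 + 0.0428×14.7) = 2.069/2.124 = 0.9739 kJ/s.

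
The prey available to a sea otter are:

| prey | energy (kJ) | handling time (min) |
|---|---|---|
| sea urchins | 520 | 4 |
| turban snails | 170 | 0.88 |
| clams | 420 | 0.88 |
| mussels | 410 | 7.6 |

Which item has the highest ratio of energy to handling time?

In descending order of E/h:
clams: 420/0.88 = 477 kJ/min
turban snails: 170/0.88 = 193 kJ/min
sea urchins: 520/4 = 130 kJ/min
mussels: 410/7.6 = 53.9 kJ/min

clams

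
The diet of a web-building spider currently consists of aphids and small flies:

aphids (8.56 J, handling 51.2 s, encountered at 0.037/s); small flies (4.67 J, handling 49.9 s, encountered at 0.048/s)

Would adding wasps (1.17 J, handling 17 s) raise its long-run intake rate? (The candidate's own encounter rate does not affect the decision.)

No

Current rate: (0.037×8.56 + 0.048×4.67)/(1 + 0.037×51.2 + 0.048×49.9) = 0.1023 J/s.
wasps: E/h = 1.17/17 = 0.06882 J/s.
Since 0.06882 < R, time spent handling wasps is better spent searching.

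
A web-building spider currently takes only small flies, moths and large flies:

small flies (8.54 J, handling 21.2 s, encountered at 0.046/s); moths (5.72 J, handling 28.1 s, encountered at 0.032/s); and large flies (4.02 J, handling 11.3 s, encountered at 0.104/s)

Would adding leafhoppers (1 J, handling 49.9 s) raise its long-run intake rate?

Intake rate on the current diet: R = (0.046×8.54 + 0.032×5.72 + 0.104×4.02) / (1 + 0.046×21.2 + 0.032×28.1 + 0.104×11.3) = 0.994/4.05 = 0.2454 J/s.
Profitability of leafhoppers: 1/49.9 = 0.02004 J/s.
0.02004 < 0.2454, so adding leafhoppers would lower the average — exclude it.

No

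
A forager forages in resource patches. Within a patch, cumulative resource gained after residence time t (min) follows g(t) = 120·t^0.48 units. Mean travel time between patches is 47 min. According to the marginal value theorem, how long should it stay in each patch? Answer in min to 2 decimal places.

By the marginal value theorem, leave when the instantaneous gain rate g'(t) equals the habitat-wide average g(t)/(T + t).
g'(t) = 0.48·120·t^-0.52. Setting 0.48·120·t^-0.52 = 120·t^0.48/(47+t) gives 0.48(47+t) = t, so 0.52·t = 0.48×47.
t* = 0.48×47/0.52 = 43.38 min.

43.38 min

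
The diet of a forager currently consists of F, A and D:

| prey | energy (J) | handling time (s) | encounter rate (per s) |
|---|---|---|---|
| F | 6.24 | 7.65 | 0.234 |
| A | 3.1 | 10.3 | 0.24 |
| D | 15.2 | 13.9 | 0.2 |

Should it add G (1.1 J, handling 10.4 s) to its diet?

No

On F, A and D alone, R = ΣλE/(1+Σλh) = 5.244/8.042 = 0.6521 J/s.
G: E/h = 1.1/10.4 = 0.1058 J/s.
0.1058 < 0.6521, so adding G would lower the average — exclude it.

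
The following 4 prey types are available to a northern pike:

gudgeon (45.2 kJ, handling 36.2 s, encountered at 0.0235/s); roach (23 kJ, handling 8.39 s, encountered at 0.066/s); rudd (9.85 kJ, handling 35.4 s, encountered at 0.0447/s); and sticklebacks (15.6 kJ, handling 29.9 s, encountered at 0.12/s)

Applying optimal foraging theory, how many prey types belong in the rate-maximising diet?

E/h in descending order: roach 2.74, gudgeon 1.25, sticklebacks 0.522, rudd 0.278 kJ/s. The optimal diet is the largest prefix of this list for which every included type satisfies E_i/h_i > R on the types above it.
Rate on top 1: 0.977. gudgeon: 1.25 > 0.977 → include.
Rate on top 2: 1.073. sticklebacks: 0.522 < 1.073 → exclude; stop.
Optimal diet: roach, gudgeon — 2 of 4 types.

2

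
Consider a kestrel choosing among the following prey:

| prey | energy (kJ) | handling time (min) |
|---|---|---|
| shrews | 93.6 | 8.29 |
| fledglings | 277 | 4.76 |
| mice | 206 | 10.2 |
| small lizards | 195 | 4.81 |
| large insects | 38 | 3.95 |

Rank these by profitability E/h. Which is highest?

fledglings

In descending order of E/h:
fledglings: 277/4.76 = 58.2 kJ/min
small lizards: 195/4.81 = 40.5 kJ/min
mice: 206/10.2 = 20.2 kJ/min
shrews: 93.6/8.29 = 11.3 kJ/min
large insects: 38/3.95 = 9.62 kJ/min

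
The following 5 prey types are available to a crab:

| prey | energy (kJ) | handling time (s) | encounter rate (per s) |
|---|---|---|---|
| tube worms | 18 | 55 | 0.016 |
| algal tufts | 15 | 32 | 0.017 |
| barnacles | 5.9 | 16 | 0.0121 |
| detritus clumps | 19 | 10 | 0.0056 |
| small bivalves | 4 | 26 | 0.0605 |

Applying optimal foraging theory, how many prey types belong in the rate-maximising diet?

4

E/h in descending order: detritus clumps 1.9, algal tufts 0.469, barnacles 0.369, tube worms 0.327, small bivalves 0.154 kJ/s. The optimal diet is the largest prefix of this list for which every included type satisfies E_i/h_i > R on the types above it.
Rate on top 1: 0.1008. algal tufts: 0.469 > 0.1008 → include.
Rate on top 2: 0.2259. barnacles: 0.369 > 0.2259 → include.
Rate on top 3: 0.2413. tube worms: 0.327 > 0.2413 → include.
Rate on top 4: 0.2696. small bivalves: 0.154 < 0.2696 → exclude; stop.
Optimal diet: detritus clumps, algal tufts, barnacles, tube worms — 4 of 5 types.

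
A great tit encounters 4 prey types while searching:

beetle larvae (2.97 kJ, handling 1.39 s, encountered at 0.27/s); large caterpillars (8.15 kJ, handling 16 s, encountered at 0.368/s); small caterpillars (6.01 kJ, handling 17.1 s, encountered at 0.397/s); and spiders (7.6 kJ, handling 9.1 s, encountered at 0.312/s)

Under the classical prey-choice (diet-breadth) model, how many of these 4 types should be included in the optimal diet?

Profitabilities (E/h, kJ/s): beetle larvae 2.14, spiders 0.835, large caterpillars 0.509, small caterpillars 0.351. Add prey in this order while the next type's profitability exceeds the intake rate on those already taken.
Rate on top 1: 0.5831. spiders: 0.835 > 0.5831 → include.
Rate on top 2: 0.7529. large caterpillars: 0.509 < 0.7529 → exclude; stop.
Optimal diet: beetle larvae, spiders — 2 of 4 types.

2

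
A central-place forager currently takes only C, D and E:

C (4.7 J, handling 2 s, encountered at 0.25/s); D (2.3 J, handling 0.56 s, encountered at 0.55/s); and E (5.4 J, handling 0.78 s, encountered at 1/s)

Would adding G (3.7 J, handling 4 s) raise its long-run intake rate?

Current rate: (0.25×4.7 + 0.55×2.3 + 1×5.4)/(1 + 0.25×2 + 0.55×0.56 + 1×0.78) = 3.029 J/s.
G: E/h = 3.7/4 = 0.925 J/s.
Since 0.925 < R, time spent handling G is better spent searching.

No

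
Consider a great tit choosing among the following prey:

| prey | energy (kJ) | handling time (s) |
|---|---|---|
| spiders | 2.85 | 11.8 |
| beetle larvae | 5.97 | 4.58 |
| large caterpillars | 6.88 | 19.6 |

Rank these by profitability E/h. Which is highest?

Profitability E/h (kJ/s): spiders = 2.85/11.8 = 0.242, beetle larvae = 5.97/4.58 = 1.3, large caterpillars = 6.88/19.6 = 0.351.
Ranked: beetle larvae > large caterpillars > spiders.

beetle larvae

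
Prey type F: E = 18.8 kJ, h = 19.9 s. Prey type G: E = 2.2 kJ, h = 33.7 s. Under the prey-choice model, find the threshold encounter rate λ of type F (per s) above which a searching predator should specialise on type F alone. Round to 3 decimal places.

0.004 per s

At the threshold, the rate on type F alone equals the profitability of type G: λ·18.8/(1 + λ·19.9) = 2.2/33.7 = 0.06528.
Rearranging, λ(18.8 − 0.06528×19.9) = 0.06528, so λ = 0.06528/17.5 = 0.00373 per s.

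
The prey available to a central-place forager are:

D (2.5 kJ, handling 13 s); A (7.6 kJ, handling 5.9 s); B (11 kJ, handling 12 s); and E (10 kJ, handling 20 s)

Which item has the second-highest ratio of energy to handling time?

B

Profitability E/h (kJ/s): D = 2.5/13 = 0.192, A = 7.6/5.9 = 1.29, B = 11/12 = 0.917, E = 10/20 = 0.5.
Ranked: A > B > E > D.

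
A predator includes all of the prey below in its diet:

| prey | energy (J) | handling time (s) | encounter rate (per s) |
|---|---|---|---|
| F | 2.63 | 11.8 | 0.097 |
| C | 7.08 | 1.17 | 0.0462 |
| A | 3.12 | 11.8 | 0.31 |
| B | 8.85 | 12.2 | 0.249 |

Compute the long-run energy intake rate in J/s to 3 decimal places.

R = Σλ_iE_i / (1 + Σλ_ih_i)
Numerator: 0.097×2.63 + 0.0462×7.08 + 0.31×3.12 + 0.249×8.85 = 3.753
Denominator: 1 + 0.097×11.8 + 0.0462×1.17 + 0.31×11.8 + 0.249×12.2 = 8.894
R = 3.753/8.894 = 0.422 J/s

0.422 J/s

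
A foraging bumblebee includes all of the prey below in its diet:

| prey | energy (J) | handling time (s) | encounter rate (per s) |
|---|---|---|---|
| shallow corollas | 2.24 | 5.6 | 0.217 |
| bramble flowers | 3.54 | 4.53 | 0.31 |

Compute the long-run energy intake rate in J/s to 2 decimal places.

0.44 J/s

R = Σλ_iE_i / (1 + Σλ_ih_i)
Numerator: 0.217×2.24 + 0.31×3.54 = 1.583
Denominator: 1 + 0.217×5.6 + 0.31×4.53 = 3.619
R = 1.583/3.619 = 0.4375 J/s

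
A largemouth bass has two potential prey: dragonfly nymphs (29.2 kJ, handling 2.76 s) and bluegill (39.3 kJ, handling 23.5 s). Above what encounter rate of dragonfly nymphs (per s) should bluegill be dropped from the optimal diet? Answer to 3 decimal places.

0.068 per s

At the threshold, the rate on dragonfly nymphs alone equals the profitability of bluegill: λ·29.2/(1 + λ·2.76) = 39.3/23.5 = 1.672.
Rearranging, λ(29.2 − 1.672×2.76) = 1.672, so λ = 1.672/24.58 = 0.06802 per s.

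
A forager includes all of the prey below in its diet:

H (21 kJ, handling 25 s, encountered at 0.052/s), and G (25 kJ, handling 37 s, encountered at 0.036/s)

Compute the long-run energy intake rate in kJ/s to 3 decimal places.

0.548 kJ/s

R = Σλ_iE_i / (1 + Σλ_ih_i)
Numerator: 0.052×21 + 0.036×25 = 1.992
Denominator: 1 + 0.052×25 + 0.036×37 = 3.632
R = 1.992/3.632 = 0.5485 kJ/s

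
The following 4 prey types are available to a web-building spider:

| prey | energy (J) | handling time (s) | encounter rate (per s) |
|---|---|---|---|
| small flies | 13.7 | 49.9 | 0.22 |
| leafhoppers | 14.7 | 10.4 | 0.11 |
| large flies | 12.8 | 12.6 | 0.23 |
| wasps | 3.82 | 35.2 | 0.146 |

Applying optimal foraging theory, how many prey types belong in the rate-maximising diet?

Rank by E/h (J/s): leafhoppers 1.41, large flies 1.02, small flies 0.275, wasps 0.109. Include each in turn until the next type's E/h falls below the running intake rate.
Rate on top 1: 0.7542. large flies: 1.02 > 0.7542 → include.
Rate on top 2: 0.9046. small flies: 0.275 < 0.9046 → exclude; stop.
Optimal diet: leafhoppers, large flies — 2 of 4 types.

2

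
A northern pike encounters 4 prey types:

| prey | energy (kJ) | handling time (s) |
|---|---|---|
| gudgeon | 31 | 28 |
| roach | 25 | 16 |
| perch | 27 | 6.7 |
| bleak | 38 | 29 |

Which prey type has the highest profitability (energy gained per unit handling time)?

perch

In descending order of E/h:
perch: 27/6.7 = 4.03 kJ/s
roach: 25/16 = 1.56 kJ/s
bleak: 38/29 = 1.31 kJ/s
gudgeon: 31/28 = 1.11 kJ/s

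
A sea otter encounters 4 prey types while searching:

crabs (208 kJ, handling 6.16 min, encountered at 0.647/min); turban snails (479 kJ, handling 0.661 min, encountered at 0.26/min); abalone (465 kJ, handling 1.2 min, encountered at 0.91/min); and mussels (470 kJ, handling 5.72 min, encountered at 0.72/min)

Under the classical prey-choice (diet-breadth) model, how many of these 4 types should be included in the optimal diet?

E/h in descending order: turban snails 725, abalone 388, mussels 82.2, crabs 33.8 kJ/min. The optimal diet is the largest prefix of this list for which every included type satisfies E_i/h_i > R on the types above it.
Rate on top 1: 106.3. abalone: 388 > 106.3 → include.
Rate on top 2: 241.9. mussels: 82.2 < 241.9 → exclude; stop.
Optimal diet: turban snails, abalone — 2 of 4 types.

2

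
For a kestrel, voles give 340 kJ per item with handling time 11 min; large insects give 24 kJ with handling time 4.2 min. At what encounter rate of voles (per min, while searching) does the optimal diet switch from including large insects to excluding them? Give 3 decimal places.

0.021 per min

Drop large insects once their profitability E₂/h₂ falls below the rate achievable on voles alone: E₂/h₂ = λE₁/(1 + λh₁).
Solve for λ: λE₁h₂ = E₂(1 + λh₁) → λ(E₁h₂ − E₂h₁) = E₂ → λ = E₂/(E₁h₂ − E₂h₁).
λ = 24/(340×4.2 − 24×11) = 24/1164 = 0.02062 per min.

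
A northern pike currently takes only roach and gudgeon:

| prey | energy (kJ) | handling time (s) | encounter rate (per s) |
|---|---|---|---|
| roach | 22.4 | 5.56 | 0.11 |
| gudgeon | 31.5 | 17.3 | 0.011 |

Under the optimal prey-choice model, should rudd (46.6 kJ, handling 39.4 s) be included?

On roach and gudgeon alone, R = ΣλE/(1+Σλh) = 2.81/1.802 = 1.56 kJ/s.
Profitability of rudd: 46.6/39.4 = 1.183 kJ/s.
Since 1.183 < R, time spent handling rudd is better spent searching.

No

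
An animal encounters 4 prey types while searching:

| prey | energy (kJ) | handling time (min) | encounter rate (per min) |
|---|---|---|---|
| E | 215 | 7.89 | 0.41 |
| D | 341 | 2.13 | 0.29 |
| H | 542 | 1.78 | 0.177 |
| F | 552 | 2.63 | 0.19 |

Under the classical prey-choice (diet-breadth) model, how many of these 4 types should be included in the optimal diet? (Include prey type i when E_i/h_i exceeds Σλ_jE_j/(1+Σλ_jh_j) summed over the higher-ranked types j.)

Rank by E/h (kJ/min): H 304, F 210, D 160, E 27.2. Include each in turn until the next type's E/h falls below the running intake rate.
Rate on top 1: 72.95. F: 210 > 72.95 → include.
Rate on top 2: 110.7. D: 160 > 110.7 → include.
Rate on top 3: 123.2. E: 27.2 < 123.2 → exclude; stop.
Optimal diet: H, F, D — 3 of 4 types.

3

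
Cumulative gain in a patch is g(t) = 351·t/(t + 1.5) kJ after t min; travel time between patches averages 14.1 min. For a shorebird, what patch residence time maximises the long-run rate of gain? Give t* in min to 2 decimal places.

By the marginal value theorem, leave when the instantaneous gain rate g'(t) equals the habitat-wide average g(t)/(T + t).
g'(t) = 351·1.5/(t + 1.5)². Setting 351·1.5/(t+1.5)² = 351t/[(t+1.5)(14.1+t)] gives 1.5(14.1+t) = t(t+1.5), so t² = 1.5×14.1 = 21.15.
t* = √21.15 = 4.599 min.

4.60 min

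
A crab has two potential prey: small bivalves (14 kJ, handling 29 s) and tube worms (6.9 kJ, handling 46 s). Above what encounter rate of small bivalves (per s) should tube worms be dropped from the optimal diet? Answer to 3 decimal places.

The zero-one rule: include tube worms iff E₂/h₂ > λE₁/(1+λh₁). Equality gives the switch point.
λE₁h₂ = E₂ + λE₂h₁ ⇒ λ = E₂/(E₁h₂ − E₂h₁) = 6.9/(644 − 200.1) = 0.01554 per s.

0.016 per s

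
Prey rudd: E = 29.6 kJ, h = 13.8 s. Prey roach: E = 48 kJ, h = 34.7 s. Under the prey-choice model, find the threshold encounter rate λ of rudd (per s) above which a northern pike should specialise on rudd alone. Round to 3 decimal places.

0.132 per s

Drop roach once their profitability E₂/h₂ falls below the rate achievable on rudd alone: E₂/h₂ = λE₁/(1 + λh₁).
Solve for λ: λE₁h₂ = E₂(1 + λh₁) → λ(E₁h₂ − E₂h₁) = E₂ → λ = E₂/(E₁h₂ − E₂h₁).
λ = 48/(29.6×34.7 − 48×13.8) = 48/364.7 = 0.1316 per s.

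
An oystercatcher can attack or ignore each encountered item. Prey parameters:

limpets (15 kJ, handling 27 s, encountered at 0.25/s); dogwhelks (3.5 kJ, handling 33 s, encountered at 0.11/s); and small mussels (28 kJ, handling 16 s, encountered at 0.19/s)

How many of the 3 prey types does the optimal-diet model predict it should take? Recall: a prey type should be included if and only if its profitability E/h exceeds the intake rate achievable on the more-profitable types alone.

1

Profitabilities (E/h, kJ/s): small mussels 1.75, limpets 0.556, dogwhelks 0.106. Add prey in this order while the next type's profitability exceeds the intake rate on those already taken.
Rate on top 1: 1.317. limpets: 0.556 < 1.317 → exclude; stop.
Optimal diet: small mussels — 1 of 3 types.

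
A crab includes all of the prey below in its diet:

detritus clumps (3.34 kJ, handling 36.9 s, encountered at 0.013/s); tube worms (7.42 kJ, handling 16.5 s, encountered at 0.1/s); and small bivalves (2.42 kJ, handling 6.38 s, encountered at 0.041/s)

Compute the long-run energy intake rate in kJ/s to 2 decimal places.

R = (0.013×3.34 + 0.1×7.42 + 0.041×2.42) / (1 + 0.013×36.9 + 0.1×16.5 + 0.041×6.38) = 0.8846/3.391 = 0.2609 kJ/s.

0.26 kJ/s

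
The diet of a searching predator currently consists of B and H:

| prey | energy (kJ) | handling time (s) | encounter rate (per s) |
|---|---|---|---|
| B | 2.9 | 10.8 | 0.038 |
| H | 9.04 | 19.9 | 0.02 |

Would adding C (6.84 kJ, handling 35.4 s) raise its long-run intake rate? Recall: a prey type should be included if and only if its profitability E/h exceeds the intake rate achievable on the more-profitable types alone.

Current rate: (0.038×2.9 + 0.02×9.04)/(1 + 0.038×10.8 + 0.02×19.9) = 0.1609 kJ/s.
C: E/h = 6.84/35.4 = 0.1932 kJ/s.
0.1932 > 0.1609, so adding C raises the average — include it.

Yes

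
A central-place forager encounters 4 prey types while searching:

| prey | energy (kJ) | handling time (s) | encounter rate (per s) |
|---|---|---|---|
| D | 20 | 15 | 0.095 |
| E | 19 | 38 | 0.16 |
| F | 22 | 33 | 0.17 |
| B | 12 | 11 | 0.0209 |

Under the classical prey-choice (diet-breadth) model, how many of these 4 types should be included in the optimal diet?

E/h in descending order: D 1.33, B 1.09, F 0.667, E 0.5 kJ/s. The optimal diet is the largest prefix of this list for which every included type satisfies E_i/h_i > R on the types above it.
Rate on top 1: 0.7835. B: 1.09 > 0.7835 → include.
Rate on top 2: 0.8101. F: 0.667 < 0.8101 → exclude; stop.
Optimal diet: D, B — 2 of 4 types.

2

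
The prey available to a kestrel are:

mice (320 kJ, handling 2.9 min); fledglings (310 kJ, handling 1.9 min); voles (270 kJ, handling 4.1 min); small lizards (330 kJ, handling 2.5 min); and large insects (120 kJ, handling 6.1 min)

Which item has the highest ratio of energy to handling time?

In descending order of E/h:
fledglings: 310/1.9 = 163 kJ/min
small lizards: 330/2.5 = 132 kJ/min
mice: 320/2.9 = 110 kJ/min
voles: 270/4.1 = 65.9 kJ/min
large insects: 120/6.1 = 19.7 kJ/min

fledglings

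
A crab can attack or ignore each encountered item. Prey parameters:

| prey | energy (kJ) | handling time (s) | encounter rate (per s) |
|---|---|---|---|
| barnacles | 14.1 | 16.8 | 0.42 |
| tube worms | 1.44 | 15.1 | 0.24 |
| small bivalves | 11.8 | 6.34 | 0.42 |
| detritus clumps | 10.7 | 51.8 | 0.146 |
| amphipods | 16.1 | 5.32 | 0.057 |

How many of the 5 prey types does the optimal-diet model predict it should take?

Rank by E/h (kJ/s): amphipods 3.03, small bivalves 1.86, barnacles 0.839, detritus clumps 0.207, tube worms 0.0954. Include each in turn until the next type's E/h falls below the running intake rate.
Rate on top 1: 0.7042. small bivalves: 1.86 > 0.7042 → include.
Rate on top 2: 1.481. barnacles: 0.839 < 1.481 → exclude; stop.
Optimal diet: amphipods, small bivalves — 2 of 5 types.

2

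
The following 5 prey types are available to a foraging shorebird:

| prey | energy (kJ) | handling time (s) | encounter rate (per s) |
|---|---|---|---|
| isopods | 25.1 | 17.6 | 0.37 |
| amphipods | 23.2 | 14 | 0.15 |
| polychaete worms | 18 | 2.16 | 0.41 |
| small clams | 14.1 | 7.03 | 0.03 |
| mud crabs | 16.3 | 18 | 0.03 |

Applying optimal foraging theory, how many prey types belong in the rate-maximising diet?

Rank by E/h (kJ/s): polychaete worms 8.33, small clams 2.01, amphipods 1.66, isopods 1.43, mud crabs 0.906. Include each in turn until the next type's E/h falls below the running intake rate.
Rate on top 1: 3.914. small clams: 2.01 < 3.914 → exclude; stop.
Optimal diet: polychaete worms — 1 of 5 types.

1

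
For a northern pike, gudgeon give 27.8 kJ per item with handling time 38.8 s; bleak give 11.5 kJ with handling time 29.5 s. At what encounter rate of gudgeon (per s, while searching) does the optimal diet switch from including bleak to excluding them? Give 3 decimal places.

The zero-one rule: include bleak iff E₂/h₂ > λE₁/(1+λh₁). Equality gives the switch point.
λE₁h₂ = E₂ + λE₂h₁ ⇒ λ = E₂/(E₁h₂ − E₂h₁) = 11.5/(820.1 − 446.2) = 0.03076 per s.

0.031 per s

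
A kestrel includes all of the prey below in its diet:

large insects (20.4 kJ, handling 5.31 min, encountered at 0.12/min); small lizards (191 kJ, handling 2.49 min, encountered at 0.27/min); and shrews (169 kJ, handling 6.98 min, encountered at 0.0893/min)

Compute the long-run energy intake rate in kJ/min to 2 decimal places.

23.56 kJ/min

Energy encountered per unit search time: 0.12×20.4 + 0.27×191 + 0.0893×169 = 69.11 kJ/min.
Handling time per unit search time: 0.12×5.31 + 0.27×2.49 + 0.0893×6.98 = 1.933.
Rate = 69.11/(1 + 1.933) = 23.56 kJ/min.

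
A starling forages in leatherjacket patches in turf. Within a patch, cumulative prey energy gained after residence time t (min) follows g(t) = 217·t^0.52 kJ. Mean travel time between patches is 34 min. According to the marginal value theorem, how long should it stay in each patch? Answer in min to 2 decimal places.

36.83 min

Maximise g(t)/(T+t): set derivative to zero → g'(t)(T+t) = g(t).
g'(t) = 0.52·217·t^-0.48. Setting 0.52·217·t^-0.48 = 217·t^0.52/(34+t) gives 0.52(34+t) = t, so 0.48·t = 0.52×34.
t* = 0.52×34/0.48 = 36.83 min.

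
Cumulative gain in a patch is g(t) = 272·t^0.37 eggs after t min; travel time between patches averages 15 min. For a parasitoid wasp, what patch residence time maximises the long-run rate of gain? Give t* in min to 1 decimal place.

Maximise g(t)/(T+t): set derivative to zero → g'(t)(T+t) = g(t).
g'(t) = 0.37·272·t^-0.63. Setting 0.37·272·t^-0.63 = 272·t^0.37/(15+t) gives 0.37(15+t) = t, so 0.63·t = 0.37×15.
t* = 0.37×15/0.63 = 8.81 min.

8.8 min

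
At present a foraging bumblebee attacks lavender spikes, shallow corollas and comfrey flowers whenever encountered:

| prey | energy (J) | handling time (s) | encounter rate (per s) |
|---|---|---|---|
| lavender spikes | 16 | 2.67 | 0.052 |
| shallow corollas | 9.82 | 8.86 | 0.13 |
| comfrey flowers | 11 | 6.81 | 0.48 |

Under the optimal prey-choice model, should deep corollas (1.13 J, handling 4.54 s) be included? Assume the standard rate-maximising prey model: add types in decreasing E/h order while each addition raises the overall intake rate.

No

Intake rate on the current diet: R = (0.052×16 + 0.13×9.82 + 0.48×11) / (1 + 0.052×2.67 + 0.13×8.86 + 0.48×6.81) = 7.389/5.559 = 1.329 J/s.
deep corollas: E/h = 1.13/4.54 = 0.2489 J/s.
Since 0.2489 < R, time spent handling deep corollas is better spent searching.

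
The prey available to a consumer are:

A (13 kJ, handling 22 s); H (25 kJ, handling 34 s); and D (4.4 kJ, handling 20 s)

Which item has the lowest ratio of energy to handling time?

In descending order of E/h:
H: 25/34 = 0.735 kJ/s
A: 13/22 = 0.591 kJ/s
D: 4.4/20 = 0.22 kJ/s

D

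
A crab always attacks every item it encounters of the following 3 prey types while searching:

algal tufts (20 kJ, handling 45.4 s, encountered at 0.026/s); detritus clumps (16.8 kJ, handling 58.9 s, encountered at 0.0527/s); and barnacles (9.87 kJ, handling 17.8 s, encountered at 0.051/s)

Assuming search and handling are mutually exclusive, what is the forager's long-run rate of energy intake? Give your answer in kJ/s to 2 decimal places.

R = (0.026×20 + 0.0527×16.8 + 0.051×9.87) / (1 + 0.026×45.4 + 0.0527×58.9 + 0.051×17.8) = 1.909/6.192 = 0.3082 kJ/s.

0.31 kJ/s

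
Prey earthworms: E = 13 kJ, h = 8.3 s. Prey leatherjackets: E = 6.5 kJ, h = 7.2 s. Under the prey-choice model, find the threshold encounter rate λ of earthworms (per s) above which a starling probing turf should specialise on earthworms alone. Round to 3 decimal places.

0.164 per s

Drop leatherjackets once their profitability E₂/h₂ falls below the rate achievable on earthworms alone: E₂/h₂ = λE₁/(1 + λh₁).
Solve for λ: λE₁h₂ = E₂(1 + λh₁) → λ(E₁h₂ − E₂h₁) = E₂ → λ = E₂/(E₁h₂ − E₂h₁).
λ = 6.5/(13×7.2 − 6.5×8.3) = 6.5/39.65 = 0.1639 per s.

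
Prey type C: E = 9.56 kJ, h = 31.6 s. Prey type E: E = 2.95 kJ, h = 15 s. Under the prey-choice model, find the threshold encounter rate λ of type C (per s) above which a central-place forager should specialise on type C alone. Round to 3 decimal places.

The zero-one rule: include type E iff E₂/h₂ > λE₁/(1+λh₁). Equality gives the switch point.
λE₁h₂ = E₂ + λE₂h₁ ⇒ λ = E₂/(E₁h₂ − E₂h₁) = 2.95/(143.4 − 93.22) = 0.05879 per s.

0.059 per s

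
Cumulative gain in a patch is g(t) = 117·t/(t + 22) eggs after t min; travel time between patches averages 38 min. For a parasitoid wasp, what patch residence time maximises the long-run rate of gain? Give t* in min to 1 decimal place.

28.9 min

Maximise g(t)/(T+t): set derivative to zero → g'(t)(T+t) = g(t).
g'(t) = 117·22/(t + 22)². Setting 117·22/(t+22)² = 117t/[(t+22)(38+t)] gives 22(38+t) = t(t+22), so t² = 22×38 = 836.
t* = √836 = 28.91 min.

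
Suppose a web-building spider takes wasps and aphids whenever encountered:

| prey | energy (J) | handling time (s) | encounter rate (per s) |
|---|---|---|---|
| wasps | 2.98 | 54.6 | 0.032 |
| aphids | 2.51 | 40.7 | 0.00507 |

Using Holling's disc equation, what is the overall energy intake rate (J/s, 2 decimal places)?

R = (0.032×2.98 + 0.00507×2.51) / (1 + 0.032×54.6 + 0.00507×40.7) = 0.1081/2.954 = 0.0366 J/s.

0.04 J/s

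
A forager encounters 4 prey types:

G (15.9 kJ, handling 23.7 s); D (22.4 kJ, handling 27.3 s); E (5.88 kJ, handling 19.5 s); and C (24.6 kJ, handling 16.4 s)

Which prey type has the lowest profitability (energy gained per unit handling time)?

In descending order of E/h:
C: 24.6/16.4 = 1.5 kJ/s
D: 22.4/27.3 = 0.821 kJ/s
G: 15.9/23.7 = 0.671 kJ/s
E: 5.88/19.5 = 0.302 kJ/s

E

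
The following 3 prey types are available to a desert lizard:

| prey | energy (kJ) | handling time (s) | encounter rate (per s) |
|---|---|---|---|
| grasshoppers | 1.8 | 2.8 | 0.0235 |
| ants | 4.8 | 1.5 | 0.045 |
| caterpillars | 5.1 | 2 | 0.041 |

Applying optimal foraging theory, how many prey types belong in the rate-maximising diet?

3

E/h in descending order: ants 3.2, caterpillars 2.55, grasshoppers 0.643 kJ/s. The optimal diet is the largest prefix of this list for which every included type satisfies E_i/h_i > R on the types above it.
Rate on top 1: 0.2023. caterpillars: 2.55 > 0.2023 → include.
Rate on top 2: 0.3698. grasshoppers: 0.643 > 0.3698 → include.
Optimal diet: ants, caterpillars, grasshoppers — 3 of 3 types.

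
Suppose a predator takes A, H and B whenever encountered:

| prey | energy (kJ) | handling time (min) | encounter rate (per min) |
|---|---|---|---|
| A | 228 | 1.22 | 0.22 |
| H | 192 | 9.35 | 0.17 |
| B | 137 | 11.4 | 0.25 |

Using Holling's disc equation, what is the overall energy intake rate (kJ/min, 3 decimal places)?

R = (0.22×228 + 0.17×192 + 0.25×137) / (1 + 0.22×1.22 + 0.17×9.35 + 0.25×11.4) = 117.1/5.708 = 20.51 kJ/min.

20.507 kJ/min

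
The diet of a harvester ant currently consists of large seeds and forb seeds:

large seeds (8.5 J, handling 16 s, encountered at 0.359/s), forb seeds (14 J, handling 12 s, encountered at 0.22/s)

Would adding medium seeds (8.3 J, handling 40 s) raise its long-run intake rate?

Current rate: (0.359×8.5 + 0.22×14)/(1 + 0.359×16 + 0.22×12) = 0.6534 J/s.
medium seeds: E/h = 8.3/40 = 0.2075 J/s.
0.2075 < 0.6534, so adding medium seeds would lower the average — exclude it.

No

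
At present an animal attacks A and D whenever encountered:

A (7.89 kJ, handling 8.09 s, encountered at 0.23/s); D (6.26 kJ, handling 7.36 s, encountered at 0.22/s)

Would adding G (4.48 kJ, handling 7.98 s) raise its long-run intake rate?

No

On A and D alone, R = ΣλE/(1+Σλh) = 3.192/4.48 = 0.7125 kJ/s.
Profitability of G: 4.48/7.98 = 0.5614 kJ/s.
0.5614 < 0.7125, so adding G would lower the average — exclude it.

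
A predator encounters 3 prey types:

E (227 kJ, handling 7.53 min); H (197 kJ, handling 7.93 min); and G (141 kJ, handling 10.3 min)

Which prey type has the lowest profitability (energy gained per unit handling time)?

Profitability E/h (kJ/min): E = 227/7.53 = 30.1, H = 197/7.93 = 24.8, G = 141/10.3 = 13.7.
Ranked: E > H > G.

G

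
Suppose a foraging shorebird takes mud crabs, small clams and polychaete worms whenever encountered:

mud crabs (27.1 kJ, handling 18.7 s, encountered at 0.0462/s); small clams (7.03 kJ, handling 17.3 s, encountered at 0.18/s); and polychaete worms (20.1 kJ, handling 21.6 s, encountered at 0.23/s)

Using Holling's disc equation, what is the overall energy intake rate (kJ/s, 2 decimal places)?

R = Σλ_iE_i / (1 + Σλ_ih_i)
Numerator: 0.0462×27.1 + 0.18×7.03 + 0.23×20.1 = 7.14
Denominator: 1 + 0.0462×18.7 + 0.18×17.3 + 0.23×21.6 = 9.946
R = 7.14/9.946 = 0.7179 kJ/s

0.72 kJ/s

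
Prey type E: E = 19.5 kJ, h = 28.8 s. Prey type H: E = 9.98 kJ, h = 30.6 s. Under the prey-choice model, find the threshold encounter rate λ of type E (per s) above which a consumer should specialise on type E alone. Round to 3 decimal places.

0.032 per s

Drop type H once their profitability E₂/h₂ falls below the rate achievable on type E alone: E₂/h₂ = λE₁/(1 + λh₁).
Solve for λ: λE₁h₂ = E₂(1 + λh₁) → λ(E₁h₂ − E₂h₁) = E₂ → λ = E₂/(E₁h₂ − E₂h₁).
λ = 9.98/(19.5×30.6 − 9.98×28.8) = 9.98/309.3 = 0.03227 per s.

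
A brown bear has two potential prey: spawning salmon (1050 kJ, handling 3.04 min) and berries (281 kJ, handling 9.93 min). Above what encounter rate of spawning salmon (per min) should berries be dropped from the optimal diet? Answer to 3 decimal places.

0.029 per min

The zero-one rule: include berries iff E₂/h₂ > λE₁/(1+λh₁). Equality gives the switch point.
λE₁h₂ = E₂ + λE₂h₁ ⇒ λ = E₂/(E₁h₂ − E₂h₁) = 281/(1.043e+04 − 854.2) = 0.02936 per min.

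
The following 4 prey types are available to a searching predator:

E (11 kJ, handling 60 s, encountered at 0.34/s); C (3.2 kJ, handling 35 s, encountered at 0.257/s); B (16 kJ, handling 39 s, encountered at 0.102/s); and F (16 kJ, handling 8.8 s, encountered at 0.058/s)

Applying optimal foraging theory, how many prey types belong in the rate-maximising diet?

1

Rank by E/h (kJ/s): F 1.82, B 0.41, E 0.183, C 0.0914. Include each in turn until the next type's E/h falls below the running intake rate.
Rate on top 1: 0.6144. B: 0.41 < 0.6144 → exclude; stop.
Optimal diet: F — 1 of 4 types.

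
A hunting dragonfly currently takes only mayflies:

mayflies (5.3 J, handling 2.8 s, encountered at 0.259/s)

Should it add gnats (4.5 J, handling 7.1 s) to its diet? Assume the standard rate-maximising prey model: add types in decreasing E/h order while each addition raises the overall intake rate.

Intake rate on the current diet: R = (0.259×5.3) / (1 + 0.259×2.8) = 1.373/1.725 = 0.7957 J/s.
Profitability of gnats: 4.5/7.1 = 0.6338 J/s.
0.6338 < 0.7957, so adding gnats would lower the average — exclude it.

No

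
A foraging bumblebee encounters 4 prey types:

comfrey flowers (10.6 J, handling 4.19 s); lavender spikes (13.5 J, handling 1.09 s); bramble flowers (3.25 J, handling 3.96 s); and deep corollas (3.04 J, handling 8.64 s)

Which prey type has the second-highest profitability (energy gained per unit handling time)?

In descending order of E/h:
lavender spikes: 13.5/1.09 = 12.4 J/s
comfrey flowers: 10.6/4.19 = 2.53 J/s
bramble flowers: 3.25/3.96 = 0.821 J/s
deep corollas: 3.04/8.64 = 0.352 J/s

comfrey flowers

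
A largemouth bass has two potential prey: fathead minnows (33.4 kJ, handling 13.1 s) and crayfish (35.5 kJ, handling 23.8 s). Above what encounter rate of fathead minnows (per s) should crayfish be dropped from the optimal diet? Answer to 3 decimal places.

0.108 per s

Drop crayfish once their profitability E₂/h₂ falls below the rate achievable on fathead minnows alone: E₂/h₂ = λE₁/(1 + λh₁).
Solve for λ: λE₁h₂ = E₂(1 + λh₁) → λ(E₁h₂ − E₂h₁) = E₂ → λ = E₂/(E₁h₂ − E₂h₁).
λ = 35.5/(33.4×23.8 − 35.5×13.1) = 35.5/329.9 = 0.1076 per s.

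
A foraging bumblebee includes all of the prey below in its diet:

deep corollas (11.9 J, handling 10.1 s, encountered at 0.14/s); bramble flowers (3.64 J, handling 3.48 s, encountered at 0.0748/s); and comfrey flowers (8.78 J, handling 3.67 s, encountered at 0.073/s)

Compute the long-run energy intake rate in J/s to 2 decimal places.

0.88 J/s

Energy encountered per unit search time: 0.14×11.9 + 0.0748×3.64 + 0.073×8.78 = 2.579 J/s.
Handling time per unit search time: 0.14×10.1 + 0.0748×3.48 + 0.073×3.67 = 1.942.
Rate = 2.579/(1 + 1.942) = 0.8766 J/s.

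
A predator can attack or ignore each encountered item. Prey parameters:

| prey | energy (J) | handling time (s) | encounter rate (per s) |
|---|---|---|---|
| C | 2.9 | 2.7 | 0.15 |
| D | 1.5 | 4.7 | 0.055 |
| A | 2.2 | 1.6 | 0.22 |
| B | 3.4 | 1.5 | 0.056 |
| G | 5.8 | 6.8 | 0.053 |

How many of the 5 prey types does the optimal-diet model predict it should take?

E/h in descending order: B 2.27, A 1.38, C 1.07, G 0.853, D 0.319 J/s. The optimal diet is the largest prefix of this list for which every included type satisfies E_i/h_i > R on the types above it.
Rate on top 1: 0.1756. A: 1.38 > 0.1756 → include.
Rate on top 2: 0.4696. C: 1.07 > 0.4696 → include.
Rate on top 3: 0.6026. G: 0.853 > 0.6026 → include.
Rate on top 4: 0.6436. D: 0.319 < 0.6436 → exclude; stop.
Optimal diet: B, A, C, G — 4 of 5 types.

4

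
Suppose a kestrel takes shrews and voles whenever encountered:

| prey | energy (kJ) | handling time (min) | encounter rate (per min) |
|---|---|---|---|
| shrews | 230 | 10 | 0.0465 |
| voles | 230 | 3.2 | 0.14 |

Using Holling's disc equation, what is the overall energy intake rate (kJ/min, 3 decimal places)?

22.423 kJ/min

Energy encountered per unit search time: 0.0465×230 + 0.14×230 = 42.9 kJ/min.
Handling time per unit search time: 0.0465×10 + 0.14×3.2 = 0.913.
Rate = 42.9/(1 + 0.913) = 22.42 kJ/min.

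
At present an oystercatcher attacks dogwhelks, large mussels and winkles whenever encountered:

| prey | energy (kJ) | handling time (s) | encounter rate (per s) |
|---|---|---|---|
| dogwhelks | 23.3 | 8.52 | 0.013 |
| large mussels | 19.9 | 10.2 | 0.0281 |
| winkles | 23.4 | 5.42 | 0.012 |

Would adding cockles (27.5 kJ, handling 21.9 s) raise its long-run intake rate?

Yes

Current rate: (0.013×23.3 + 0.0281×19.9 + 0.012×23.4)/(1 + 0.013×8.52 + 0.0281×10.2 + 0.012×5.42) = 0.7815 kJ/s.
cockles: E/h = 27.5/21.9 = 1.256 kJ/s.
Since 1.256 > R, including cockles increases the long-run rate.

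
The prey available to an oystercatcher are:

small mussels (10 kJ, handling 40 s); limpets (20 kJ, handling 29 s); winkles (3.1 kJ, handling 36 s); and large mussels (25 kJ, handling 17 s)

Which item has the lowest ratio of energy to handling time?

winkles

In descending order of E/h:
large mussels: 25/17 = 1.47 kJ/s
limpets: 20/29 = 0.69 kJ/s
small mussels: 10/40 = 0.25 kJ/s
winkles: 3.1/36 = 0.0861 kJ/s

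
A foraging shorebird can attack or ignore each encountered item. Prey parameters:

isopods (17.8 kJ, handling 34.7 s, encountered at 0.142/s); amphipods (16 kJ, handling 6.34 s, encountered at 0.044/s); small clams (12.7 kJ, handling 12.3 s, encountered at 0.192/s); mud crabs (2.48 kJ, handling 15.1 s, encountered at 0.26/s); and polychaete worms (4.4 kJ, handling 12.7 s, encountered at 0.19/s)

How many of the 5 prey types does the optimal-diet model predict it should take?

2

E/h in descending order: amphipods 2.52, small clams 1.03, isopods 0.513, polychaete worms 0.346, mud crabs 0.164 kJ/s. The optimal diet is the largest prefix of this list for which every included type satisfies E_i/h_i > R on the types above it.
Rate on top 1: 0.5504. small clams: 1.03 > 0.5504 → include.
Rate on top 2: 0.8632. isopods: 0.513 < 0.8632 → exclude; stop.
Optimal diet: amphipods, small clams — 2 of 5 types.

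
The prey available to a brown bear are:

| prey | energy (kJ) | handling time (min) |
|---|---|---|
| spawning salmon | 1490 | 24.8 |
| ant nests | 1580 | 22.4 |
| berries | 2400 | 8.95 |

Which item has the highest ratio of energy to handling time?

Profitability E/h (kJ/min): spawning salmon = 1490/24.8 = 60.1, ant nests = 1580/22.4 = 70.5, berries = 2400/8.95 = 268.
Ranked: berries > ant nests > spawning salmon.

berries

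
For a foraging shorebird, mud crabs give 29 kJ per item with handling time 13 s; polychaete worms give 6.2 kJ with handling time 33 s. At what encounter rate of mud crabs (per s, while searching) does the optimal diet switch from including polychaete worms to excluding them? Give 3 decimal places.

The zero-one rule: include polychaete worms iff E₂/h₂ > λE₁/(1+λh₁). Equality gives the switch point.
λE₁h₂ = E₂ + λE₂h₁ ⇒ λ = E₂/(E₁h₂ − E₂h₁) = 6.2/(957 − 80.6) = 0.007074 per s.

0.007 per s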